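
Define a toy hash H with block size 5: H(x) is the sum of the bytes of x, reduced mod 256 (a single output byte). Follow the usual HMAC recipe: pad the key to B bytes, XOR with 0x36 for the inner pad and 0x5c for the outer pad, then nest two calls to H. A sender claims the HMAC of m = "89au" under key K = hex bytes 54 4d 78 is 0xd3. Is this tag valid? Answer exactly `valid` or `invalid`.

valid

Key hex bytes 54 4d 78 is 3 bytes ≤ B = 5; zero-pad to 5 bytes: K' = 54 4d 78 00 00.
K' ⊕ ipad = 62 7b 4e 36 36; K' ⊕ opad = 08 11 24 5c 5c.
Inner hash: sum = 98+123+78+54+54+56+57+97+117 = 734; mod 256 = 222 → de.
Outer hash (recomputed tag): sum = 8+17+36+92+92+222 = 467; mod 256 = 211 → d3.
Recomputed tag = d3; claimed = d3 → match.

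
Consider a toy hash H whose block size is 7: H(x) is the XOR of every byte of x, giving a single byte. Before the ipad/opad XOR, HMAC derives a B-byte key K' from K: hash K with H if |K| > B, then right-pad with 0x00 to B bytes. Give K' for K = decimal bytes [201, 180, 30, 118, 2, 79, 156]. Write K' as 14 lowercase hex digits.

Key decimal bytes [201, 180, 30, 118, 2, 79, 156] = c9 b4 1e 76 02 4f 9c is exactly B = 7 bytes: K' = c9 b4 1e 76 02 4f 9c.

c9b41e76024f9c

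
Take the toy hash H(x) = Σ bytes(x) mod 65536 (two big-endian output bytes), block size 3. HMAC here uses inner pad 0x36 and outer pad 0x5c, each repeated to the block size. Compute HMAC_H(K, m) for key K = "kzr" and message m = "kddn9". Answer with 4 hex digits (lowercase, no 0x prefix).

0154

Key "kzr" = 6b 7a 72 is exactly B = 3 bytes: K' = 6b 7a 72.
K' ⊕ ipad = 5d 4c 44.  K' ⊕ opad = 37 26 2e.
Inner input = (K'⊕ipad) ∥ m = 5d 4c 44 ∥ 6b 64 64 6e 39.
Inner hash: sum = 93+76+68+107+100+100+110+57 = 711 → 02 c7.
Outer input = (K'⊕opad) ∥ inner = 37 26 2e ∥ 02 c7.
Outer hash (tag): sum = 55+38+46+2+199 = 340 → 01 54.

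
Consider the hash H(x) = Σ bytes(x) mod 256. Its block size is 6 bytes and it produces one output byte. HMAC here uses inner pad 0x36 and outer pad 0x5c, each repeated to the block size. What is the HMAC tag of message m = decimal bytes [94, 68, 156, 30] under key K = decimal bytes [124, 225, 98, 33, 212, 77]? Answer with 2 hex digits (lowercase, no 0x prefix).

Key decimal bytes [124, 225, 98, 33, 212, 77] = 7c e1 62 21 d4 4d is exactly B = 6 bytes: K' = 7c e1 62 21 d4 4d.
K' ⊕ ipad = 4a d7 54 17 e2 7b.  K' ⊕ opad = 20 bd 3e 7d 88 11.
Inner input = (K'⊕ipad) ∥ m = 4a d7 54 17 e2 7b ∥ 5e 44 9c 1e.
Inner hash: sum = 74+215+84+23+226+123+94+68+156+30 = 1093; mod 256 = 69 → 45.
Outer input = (K'⊕opad) ∥ inner = 20 bd 3e 7d 88 11 ∥ 45.
Outer hash (tag): sum = 32+189+62+125+136+17+69 = 630; mod 256 = 118 → 76.

76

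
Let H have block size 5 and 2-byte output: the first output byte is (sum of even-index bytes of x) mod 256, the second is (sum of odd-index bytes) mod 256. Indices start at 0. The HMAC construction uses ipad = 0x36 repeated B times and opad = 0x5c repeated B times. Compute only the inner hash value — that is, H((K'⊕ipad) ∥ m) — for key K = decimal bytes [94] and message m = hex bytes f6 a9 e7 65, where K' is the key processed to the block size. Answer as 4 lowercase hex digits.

Key decimal bytes [94] = 5e is 1 byte ≤ B = 5; zero-pad to 5 bytes: K' = 5e 00 00 00 00.
K' ⊕ ipad = 68 36 36 36 36.
Inner input = 68 36 36 36 36 ∥ f6 a9 e7 65.
Inner hash: even-index sum = 482 mod 256 = 226; odd-index sum = 585 mod 256 = 73 → e2 49.

e249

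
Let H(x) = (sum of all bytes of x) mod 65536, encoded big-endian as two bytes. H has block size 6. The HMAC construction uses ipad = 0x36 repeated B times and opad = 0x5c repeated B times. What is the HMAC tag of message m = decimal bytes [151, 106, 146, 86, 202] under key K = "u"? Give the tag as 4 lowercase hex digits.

Key "u" = 75 is 1 byte ≤ B = 6; zero-pad to 6 bytes: K' = 75 00 00 00 00 00.
K' ⊕ ipad = 43 36 36 36 36 36.  K' ⊕ opad = 29 5c 5c 5c 5c 5c.
Inner input = (K'⊕ipad) ∥ m = 43 36 36 36 36 36 ∥ 97 6a 92 56 ca.
Inner hash: sum = 67+54+54+54+54+54+151+106+146+86+202 = 1028 → 04 04.
Outer input = (K'⊕opad) ∥ inner = 29 5c 5c 5c 5c 5c ∥ 04 04.
Outer hash (tag): sum = 41+92+92+92+92+92+4+4 = 509 → 01 fd.

01fd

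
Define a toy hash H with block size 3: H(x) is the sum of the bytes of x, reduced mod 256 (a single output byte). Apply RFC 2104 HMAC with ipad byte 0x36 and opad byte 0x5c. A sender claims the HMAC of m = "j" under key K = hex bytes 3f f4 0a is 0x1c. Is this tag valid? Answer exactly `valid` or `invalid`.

Key hex bytes 3f f4 0a is exactly B = 3 bytes: K' = 3f f4 0a.
K' ⊕ ipad = 09 c2 3c; K' ⊕ opad = 63 a8 56.
Inner hash: sum = 9+194+60+106 = 369; mod 256 = 113 → 71.
Outer hash (recomputed tag): sum = 99+168+86+113 = 466; mod 256 = 210 → d2.
Recomputed tag = d2; claimed = 1c → mismatch.

invalid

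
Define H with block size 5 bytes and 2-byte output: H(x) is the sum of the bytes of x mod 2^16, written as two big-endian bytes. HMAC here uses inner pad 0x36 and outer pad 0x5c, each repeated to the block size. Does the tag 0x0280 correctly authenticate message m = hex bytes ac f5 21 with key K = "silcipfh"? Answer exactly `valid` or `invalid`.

valid

Key "silcipfh" = 73 69 6c 63 69 70 66 68 is 8 bytes > B = 5, so hash it first: H(key) = 03 52, then zero-pad to 5 bytes: K' = 03 52 00 00 00.
K' ⊕ ipad = 35 64 36 36 36; K' ⊕ opad = 5f 0e 5c 5c 5c.
Inner hash: sum = 53+100+54+54+54+172+245+33 = 765 → 02 fd.
Outer hash (recomputed tag): sum = 95+14+92+92+92+2+253 = 640 → 02 80.
Recomputed tag = 0280; claimed = 0280 → match.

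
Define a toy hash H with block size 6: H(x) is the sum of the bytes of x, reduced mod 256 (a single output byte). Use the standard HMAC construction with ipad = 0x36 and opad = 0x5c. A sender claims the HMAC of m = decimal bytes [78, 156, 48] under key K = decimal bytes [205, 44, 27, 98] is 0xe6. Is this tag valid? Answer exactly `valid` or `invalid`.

Key decimal bytes [205, 44, 27, 98] = cd 2c 1b 62 is 4 bytes ≤ B = 6; zero-pad to 6 bytes: K' = cd 2c 1b 62 00 00.
K' ⊕ ipad = fb 1a 2d 54 36 36; K' ⊕ opad = 91 70 47 3e 5c 5c.
Inner hash: sum = 251+26+45+84+54+54+78+156+48 = 796; mod 256 = 28 → 1c.
Outer hash (recomputed tag): sum = 145+112+71+62+92+92+28 = 602; mod 256 = 90 → 5a.
Recomputed tag = 5a; claimed = e6 → mismatch.

invalid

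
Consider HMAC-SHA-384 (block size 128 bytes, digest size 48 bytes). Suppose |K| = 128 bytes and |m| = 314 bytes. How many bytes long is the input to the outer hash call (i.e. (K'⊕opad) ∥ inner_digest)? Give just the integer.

Key is 128 ≤ 128 bytes, zero-padded: |K'| = 128.
Outer input = (K'⊕opad) ∥ H(inner) → 128 + 48 = 176 bytes.

176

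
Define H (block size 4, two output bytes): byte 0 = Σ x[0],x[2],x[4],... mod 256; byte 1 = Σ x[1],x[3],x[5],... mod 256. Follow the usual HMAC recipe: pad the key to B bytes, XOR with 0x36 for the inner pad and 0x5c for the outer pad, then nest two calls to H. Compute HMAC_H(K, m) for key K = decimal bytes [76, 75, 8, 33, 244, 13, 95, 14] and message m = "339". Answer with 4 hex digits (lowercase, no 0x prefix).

Key decimal bytes [76, 75, 8, 33, 244, 13, 95, 14] = 4c 4b 08 21 f4 0d 5f 0e is 8 bytes > B = 4, so hash it first: H(key) = a7 87, then zero-pad to 4 bytes: K' = a7 87 00 00.
K' ⊕ ipad = 91 b1 36 36.  K' ⊕ opad = fb db 5c 5c.
Inner input = (K'⊕ipad) ∥ m = 91 b1 36 36 ∥ 33 33 39.
Inner hash: even-index sum = 307 mod 256 = 51; odd-index sum = 282 mod 256 = 26 → 33 1a.
Outer input = (K'⊕opad) ∥ inner = fb db 5c 5c ∥ 33 1a.
Outer hash (tag): even-index sum = 394 mod 256 = 138; odd-index sum = 337 mod 256 = 81 → 8a 51.

8a51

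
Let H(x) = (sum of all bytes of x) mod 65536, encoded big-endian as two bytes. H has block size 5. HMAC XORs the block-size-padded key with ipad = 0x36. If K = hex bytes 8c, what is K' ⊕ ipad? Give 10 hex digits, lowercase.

ba36363636

Key hex bytes 8c is 1 byte ≤ B = 5; zero-pad to 5 bytes: K' = 8c 00 00 00 00.
XOR each byte with 0x36: 8c⊕36=ba, 00⊕36=36, 00⊕36=36, 00⊕36=36, 00⊕36=36.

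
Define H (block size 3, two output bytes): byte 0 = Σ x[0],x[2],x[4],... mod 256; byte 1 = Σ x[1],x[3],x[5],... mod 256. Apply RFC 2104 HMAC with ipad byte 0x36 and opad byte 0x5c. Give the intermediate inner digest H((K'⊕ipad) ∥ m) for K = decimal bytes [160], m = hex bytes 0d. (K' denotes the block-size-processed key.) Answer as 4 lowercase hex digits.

cc43

Key decimal bytes [160] = a0 is 1 byte ≤ B = 3; zero-pad to 3 bytes: K' = a0 00 00.
K' ⊕ ipad = 96 36 36.
Inner input = 96 36 36 ∥ 0d.
Inner hash: even-index sum = 204 mod 256 = 204; odd-index sum = 67 mod 256 = 67 → cc 43.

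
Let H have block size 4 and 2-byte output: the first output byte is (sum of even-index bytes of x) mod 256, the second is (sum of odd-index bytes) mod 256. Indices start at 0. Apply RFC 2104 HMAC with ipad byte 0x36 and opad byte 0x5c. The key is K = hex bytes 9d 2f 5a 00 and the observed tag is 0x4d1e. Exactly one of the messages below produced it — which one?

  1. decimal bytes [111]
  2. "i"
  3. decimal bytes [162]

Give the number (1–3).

1

Key hex bytes 9d 2f 5a 00 is exactly B = 4 bytes: K' = 9d 2f 5a 00.
K' ⊕ ipad = ab 19 6c 36; K' ⊕ opad = c1 73 06 5c.
m1: inner = H(ab 19 6c 36 6f) = 86 4f; tag = H(c1 73 06 5c 86 4f) = 4d1e ← matches
m2: inner = H(ab 19 6c 36 69) = 80 4f; tag = H(c1 73 06 5c 80 4f) = 471e
m3: inner = H(ab 19 6c 36 a2) = b9 4f; tag = H(c1 73 06 5c b9 4f) = 801e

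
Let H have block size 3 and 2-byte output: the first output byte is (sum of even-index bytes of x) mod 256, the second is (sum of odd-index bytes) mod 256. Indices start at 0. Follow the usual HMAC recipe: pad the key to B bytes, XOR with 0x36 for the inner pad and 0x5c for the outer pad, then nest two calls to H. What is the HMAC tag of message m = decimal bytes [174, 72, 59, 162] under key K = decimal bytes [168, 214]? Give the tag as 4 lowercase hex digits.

Key decimal bytes [168, 214] = a8 d6 is 2 bytes ≤ B = 3; zero-pad to 3 bytes: K' = a8 d6 00.
K' ⊕ ipad = 9e e0 36.  K' ⊕ opad = f4 8a 5c.
Inner input = (K'⊕ipad) ∥ m = 9e e0 36 ∥ ae 48 3b a2.
Inner hash: even-index sum = 446 mod 256 = 190; odd-index sum = 457 mod 256 = 201 → be c9.
Outer input = (K'⊕opad) ∥ inner = f4 8a 5c ∥ be c9.
Outer hash (tag): even-index sum = 537 mod 256 = 25; odd-index sum = 328 mod 256 = 72 → 19 48.

1948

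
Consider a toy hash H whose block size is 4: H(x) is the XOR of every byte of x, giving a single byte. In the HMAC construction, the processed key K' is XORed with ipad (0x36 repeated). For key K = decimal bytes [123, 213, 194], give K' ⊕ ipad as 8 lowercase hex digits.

4de3f436

Key decimal bytes [123, 213, 194] = 7b d5 c2 is 3 bytes ≤ B = 4; zero-pad to 4 bytes: K' = 7b d5 c2 00.
XOR each byte with 0x36: 7b⊕36=4d, d5⊕36=e3, c2⊕36=f4, 00⊕36=36.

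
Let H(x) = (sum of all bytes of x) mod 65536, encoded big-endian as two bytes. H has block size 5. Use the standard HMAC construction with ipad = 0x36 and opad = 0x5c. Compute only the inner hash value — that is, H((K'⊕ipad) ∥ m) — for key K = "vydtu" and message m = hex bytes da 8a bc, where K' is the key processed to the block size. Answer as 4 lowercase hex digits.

0386

Key "vydtu" = 76 79 64 74 75 is exactly B = 5 bytes: K' = 76 79 64 74 75.
K' ⊕ ipad = 40 4f 52 42 43.
Inner input = 40 4f 52 42 43 ∥ da 8a bc.
Inner hash: sum = 64+79+82+66+67+218+138+188 = 902 → 03 86.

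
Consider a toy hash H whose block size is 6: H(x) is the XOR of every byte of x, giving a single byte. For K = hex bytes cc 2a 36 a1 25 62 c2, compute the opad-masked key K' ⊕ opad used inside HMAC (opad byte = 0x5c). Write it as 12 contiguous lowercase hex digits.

Key hex bytes cc 2a 36 a1 25 62 c2 is 7 bytes > B = 6, so hash it first: H(key) = f4, then zero-pad to 6 bytes: K' = f4 00 00 00 00 00.
XOR each byte with 0x5c: f4⊕5c=a8, 00⊕5c=5c, 00⊕5c=5c, 00⊕5c=5c, 00⊕5c=5c, 00⊕5c=5c.

a85c5c5c5c5c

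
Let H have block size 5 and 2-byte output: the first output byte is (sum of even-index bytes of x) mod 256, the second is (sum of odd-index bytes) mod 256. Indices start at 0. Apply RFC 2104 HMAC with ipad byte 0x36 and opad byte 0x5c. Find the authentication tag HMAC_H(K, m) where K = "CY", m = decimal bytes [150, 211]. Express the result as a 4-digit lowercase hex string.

Key "CY" = 43 59 is 2 bytes ≤ B = 5; zero-pad to 5 bytes: K' = 43 59 00 00 00.
K' ⊕ ipad = 75 6f 36 36 36.  K' ⊕ opad = 1f 05 5c 5c 5c.
Inner input = (K'⊕ipad) ∥ m = 75 6f 36 36 36 ∥ 96 d3.
Inner hash: even-index sum = 436 mod 256 = 180; odd-index sum = 315 mod 256 = 59 → b4 3b.
Outer input = (K'⊕opad) ∥ inner = 1f 05 5c 5c 5c ∥ b4 3b.
Outer hash (tag): even-index sum = 274 mod 256 = 18; odd-index sum = 277 mod 256 = 21 → 12 15.

1215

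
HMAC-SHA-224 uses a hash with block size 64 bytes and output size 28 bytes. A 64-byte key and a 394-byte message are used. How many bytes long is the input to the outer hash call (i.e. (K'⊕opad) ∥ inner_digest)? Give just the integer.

Key is 64 ≤ 64 bytes, zero-padded: |K'| = 64.
Outer input = (K'⊕opad) ∥ H(inner) → 64 + 28 = 92 bytes.

92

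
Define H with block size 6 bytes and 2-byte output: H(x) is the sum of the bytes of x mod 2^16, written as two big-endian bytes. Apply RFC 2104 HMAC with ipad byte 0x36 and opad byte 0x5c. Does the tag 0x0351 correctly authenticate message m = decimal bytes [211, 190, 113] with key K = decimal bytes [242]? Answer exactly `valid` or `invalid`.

valid

Key decimal bytes [242] = f2 is 1 byte ≤ B = 6; zero-pad to 6 bytes: K' = f2 00 00 00 00 00.
K' ⊕ ipad = c4 36 36 36 36 36; K' ⊕ opad = ae 5c 5c 5c 5c 5c.
Inner hash: sum = 196+54+54+54+54+54+211+190+113 = 980 → 03 d4.
Outer hash (recomputed tag): sum = 174+92+92+92+92+92+3+212 = 849 → 03 51.
Recomputed tag = 0351; claimed = 0351 → match.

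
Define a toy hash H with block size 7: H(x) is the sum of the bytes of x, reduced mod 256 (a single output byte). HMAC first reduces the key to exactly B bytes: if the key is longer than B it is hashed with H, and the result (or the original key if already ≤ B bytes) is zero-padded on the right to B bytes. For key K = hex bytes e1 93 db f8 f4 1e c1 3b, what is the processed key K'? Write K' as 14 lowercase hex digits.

55000000000000

|K| = 8 > B = 7, so first hash the key.
H(K): sum = 225+147+219+248+244+30+193+59 = 1365; mod 256 = 85 → 55.
Zero-pad H(K) = 55 to 7 bytes: K' = 55 00 00 00 00 00 00.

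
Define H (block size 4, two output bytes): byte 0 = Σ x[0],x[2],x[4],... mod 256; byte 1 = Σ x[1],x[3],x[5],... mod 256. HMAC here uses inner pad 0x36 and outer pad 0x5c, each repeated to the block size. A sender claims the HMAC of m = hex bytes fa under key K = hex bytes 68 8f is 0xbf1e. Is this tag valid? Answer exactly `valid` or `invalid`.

invalid

Key hex bytes 68 8f is 2 bytes ≤ B = 4; zero-pad to 4 bytes: K' = 68 8f 00 00.
K' ⊕ ipad = 5e b9 36 36; K' ⊕ opad = 34 d3 5c 5c.
Inner hash: even-index sum = 398 mod 256 = 142; odd-index sum = 239 mod 256 = 239 → 8e ef.
Outer hash (recomputed tag): even-index sum = 286 mod 256 = 30; odd-index sum = 542 mod 256 = 30 → 1e 1e.
Recomputed tag = 1e1e; claimed = bf1e → mismatch.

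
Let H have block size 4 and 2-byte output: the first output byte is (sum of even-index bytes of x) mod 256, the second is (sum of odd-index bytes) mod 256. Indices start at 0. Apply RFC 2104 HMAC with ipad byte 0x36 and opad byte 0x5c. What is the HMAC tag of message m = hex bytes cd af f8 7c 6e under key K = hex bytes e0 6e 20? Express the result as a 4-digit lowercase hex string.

5747

Key hex bytes e0 6e 20 is 3 bytes ≤ B = 4; zero-pad to 4 bytes: K' = e0 6e 20 00.
K' ⊕ ipad = d6 58 16 36.  K' ⊕ opad = bc 32 7c 5c.
Inner input = (K'⊕ipad) ∥ m = d6 58 16 36 ∥ cd af f8 7c 6e.
Inner hash: even-index sum = 799 mod 256 = 31; odd-index sum = 441 mod 256 = 185 → 1f b9.
Outer input = (K'⊕opad) ∥ inner = bc 32 7c 5c ∥ 1f b9.
Outer hash (tag): even-index sum = 343 mod 256 = 87; odd-index sum = 327 mod 256 = 71 → 57 47.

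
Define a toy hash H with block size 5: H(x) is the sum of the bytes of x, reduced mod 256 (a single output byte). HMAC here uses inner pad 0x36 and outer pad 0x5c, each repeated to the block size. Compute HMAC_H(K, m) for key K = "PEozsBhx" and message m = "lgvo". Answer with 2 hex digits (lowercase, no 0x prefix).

Key "PEozsBhx" = 50 45 6f 7a 73 42 68 78 is 8 bytes > B = 5, so hash it first: H(key) = 13, then zero-pad to 5 bytes: K' = 13 00 00 00 00.
K' ⊕ ipad = 25 36 36 36 36.  K' ⊕ opad = 4f 5c 5c 5c 5c.
Inner input = (K'⊕ipad) ∥ m = 25 36 36 36 36 ∥ 6c 67 76 6f.
Inner hash: sum = 37+54+54+54+54+108+103+118+111 = 693; mod 256 = 181 → b5.
Outer input = (K'⊕opad) ∥ inner = 4f 5c 5c 5c 5c ∥ b5.
Outer hash (tag): sum = 79+92+92+92+92+181 = 628; mod 256 = 116 → 74.

74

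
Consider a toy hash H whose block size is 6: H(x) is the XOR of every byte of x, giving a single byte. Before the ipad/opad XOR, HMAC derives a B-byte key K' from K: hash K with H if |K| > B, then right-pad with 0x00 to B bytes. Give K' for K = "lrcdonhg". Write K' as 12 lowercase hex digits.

|K| = 8 > B = 6, so first hash the key.
H(K): XOR 6c⊕72⊕63⊕64⊕6f⊕6e⊕68⊕67 = 17.
Zero-pad H(K) = 17 to 6 bytes: K' = 17 00 00 00 00 00.

170000000000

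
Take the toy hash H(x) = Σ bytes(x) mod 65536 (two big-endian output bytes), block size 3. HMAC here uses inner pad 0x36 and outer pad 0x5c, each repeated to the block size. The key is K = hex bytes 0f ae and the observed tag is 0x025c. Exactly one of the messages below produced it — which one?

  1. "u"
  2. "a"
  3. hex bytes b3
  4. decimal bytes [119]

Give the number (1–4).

3

Key hex bytes 0f ae is 2 bytes ≤ B = 3; zero-pad to 3 bytes: K' = 0f ae 00.
K' ⊕ ipad = 39 98 36; K' ⊕ opad = 53 f2 5c.
m1: inner = H(39 98 36 75) = 01 7c; tag = H(53 f2 5c 01 7c) = 021e
m2: inner = H(39 98 36 61) = 01 68; tag = H(53 f2 5c 01 68) = 020a
m3: inner = H(39 98 36 b3) = 01 ba; tag = H(53 f2 5c 01 ba) = 025c ← matches
m4: inner = H(39 98 36 77) = 01 7e; tag = H(53 f2 5c 01 7e) = 0220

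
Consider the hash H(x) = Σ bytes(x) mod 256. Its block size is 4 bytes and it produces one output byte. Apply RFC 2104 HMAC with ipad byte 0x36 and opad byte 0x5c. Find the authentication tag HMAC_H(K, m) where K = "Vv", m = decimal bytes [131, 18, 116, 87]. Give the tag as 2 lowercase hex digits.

Key "Vv" = 56 76 is 2 bytes ≤ B = 4; zero-pad to 4 bytes: K' = 56 76 00 00.
K' ⊕ ipad = 60 40 36 36.  K' ⊕ opad = 0a 2a 5c 5c.
Inner input = (K'⊕ipad) ∥ m = 60 40 36 36 ∥ 83 12 74 57.
Inner hash: sum = 96+64+54+54+131+18+116+87 = 620; mod 256 = 108 → 6c.
Outer input = (K'⊕opad) ∥ inner = 0a 2a 5c 5c ∥ 6c.
Outer hash (tag): sum = 10+42+92+92+108 = 344; mod 256 = 88 → 58.

58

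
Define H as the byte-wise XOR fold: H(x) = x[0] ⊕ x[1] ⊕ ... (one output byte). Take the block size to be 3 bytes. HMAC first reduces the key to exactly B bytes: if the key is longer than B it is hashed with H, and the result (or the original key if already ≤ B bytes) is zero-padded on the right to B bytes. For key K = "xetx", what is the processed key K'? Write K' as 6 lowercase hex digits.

110000

|K| = 4 > B = 3, so first hash the key.
H(K): XOR 78⊕65⊕74⊕78 = 11.
Zero-pad H(K) = 11 to 3 bytes: K' = 11 00 00.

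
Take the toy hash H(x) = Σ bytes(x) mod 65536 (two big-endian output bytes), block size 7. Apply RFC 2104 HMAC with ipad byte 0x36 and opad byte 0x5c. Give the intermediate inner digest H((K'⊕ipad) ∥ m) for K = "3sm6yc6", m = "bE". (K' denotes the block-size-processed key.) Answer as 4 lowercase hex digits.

01f0

Key "3sm6yc6" = 33 73 6d 36 79 63 36 is exactly B = 7 bytes: K' = 33 73 6d 36 79 63 36.
K' ⊕ ipad = 05 45 5b 00 4f 55 00.
Inner input = 05 45 5b 00 4f 55 00 ∥ 62 45.
Inner hash: sum = 5+69+91+0+79+85+0+98+69 = 496 → 01 f0.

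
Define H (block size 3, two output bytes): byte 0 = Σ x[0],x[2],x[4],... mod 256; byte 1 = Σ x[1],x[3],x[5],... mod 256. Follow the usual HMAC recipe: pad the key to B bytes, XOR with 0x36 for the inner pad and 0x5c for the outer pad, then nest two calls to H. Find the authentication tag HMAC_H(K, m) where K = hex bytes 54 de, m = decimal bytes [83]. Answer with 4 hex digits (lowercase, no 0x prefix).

9f1a

Key hex bytes 54 de is 2 bytes ≤ B = 3; zero-pad to 3 bytes: K' = 54 de 00.
K' ⊕ ipad = 62 e8 36.  K' ⊕ opad = 08 82 5c.
Inner input = (K'⊕ipad) ∥ m = 62 e8 36 ∥ 53.
Inner hash: even-index sum = 152 mod 256 = 152; odd-index sum = 315 mod 256 = 59 → 98 3b.
Outer input = (K'⊕opad) ∥ inner = 08 82 5c ∥ 98 3b.
Outer hash (tag): even-index sum = 159 mod 256 = 159; odd-index sum = 282 mod 256 = 26 → 9f 1a.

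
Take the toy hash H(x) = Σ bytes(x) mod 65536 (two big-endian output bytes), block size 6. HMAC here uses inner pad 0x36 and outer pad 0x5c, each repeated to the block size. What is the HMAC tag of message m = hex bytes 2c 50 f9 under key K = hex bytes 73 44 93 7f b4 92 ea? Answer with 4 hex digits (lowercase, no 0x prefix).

Key hex bytes 73 44 93 7f b4 92 ea is 7 bytes > B = 6, so hash it first: H(key) = 03 f9, then zero-pad to 6 bytes: K' = 03 f9 00 00 00 00.
K' ⊕ ipad = 35 cf 36 36 36 36.  K' ⊕ opad = 5f a5 5c 5c 5c 5c.
Inner input = (K'⊕ipad) ∥ m = 35 cf 36 36 36 36 ∥ 2c 50 f9.
Inner hash: sum = 53+207+54+54+54+54+44+80+249 = 849 → 03 51.
Outer input = (K'⊕opad) ∥ inner = 5f a5 5c 5c 5c 5c ∥ 03 51.
Outer hash (tag): sum = 95+165+92+92+92+92+3+81 = 712 → 02 c8.

02c8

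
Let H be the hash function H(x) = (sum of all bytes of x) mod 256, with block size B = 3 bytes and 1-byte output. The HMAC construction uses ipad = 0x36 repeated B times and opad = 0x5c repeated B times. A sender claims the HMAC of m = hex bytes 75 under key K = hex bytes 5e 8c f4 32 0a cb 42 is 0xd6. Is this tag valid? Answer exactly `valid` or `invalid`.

Key hex bytes 5e 8c f4 32 0a cb 42 is 7 bytes > B = 3, so hash it first: H(key) = 27, then zero-pad to 3 bytes: K' = 27 00 00.
K' ⊕ ipad = 11 36 36; K' ⊕ opad = 7b 5c 5c.
Inner hash: sum = 17+54+54+117 = 242 → f2.
Outer hash (recomputed tag): sum = 123+92+92+242 = 549; mod 256 = 37 → 25.
Recomputed tag = 25; claimed = d6 → mismatch.

invalid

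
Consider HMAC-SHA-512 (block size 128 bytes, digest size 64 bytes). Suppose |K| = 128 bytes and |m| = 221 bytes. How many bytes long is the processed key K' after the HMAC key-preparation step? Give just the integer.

128

Key is 128 ≤ 128 bytes, zero-padded: |K'| = 128.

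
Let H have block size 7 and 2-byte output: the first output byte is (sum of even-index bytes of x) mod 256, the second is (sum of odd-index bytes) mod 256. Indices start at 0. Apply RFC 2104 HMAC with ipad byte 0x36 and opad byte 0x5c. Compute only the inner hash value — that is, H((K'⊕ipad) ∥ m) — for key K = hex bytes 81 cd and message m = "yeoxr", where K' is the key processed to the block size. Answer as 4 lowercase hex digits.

36c1

Key hex bytes 81 cd is 2 bytes ≤ B = 7; zero-pad to 7 bytes: K' = 81 cd 00 00 00 00 00.
K' ⊕ ipad = b7 fb 36 36 36 36 36.
Inner input = b7 fb 36 36 36 36 36 ∥ 79 65 6f 78 72.
Inner hash: even-index sum = 566 mod 256 = 54; odd-index sum = 705 mod 256 = 193 → 36 c1.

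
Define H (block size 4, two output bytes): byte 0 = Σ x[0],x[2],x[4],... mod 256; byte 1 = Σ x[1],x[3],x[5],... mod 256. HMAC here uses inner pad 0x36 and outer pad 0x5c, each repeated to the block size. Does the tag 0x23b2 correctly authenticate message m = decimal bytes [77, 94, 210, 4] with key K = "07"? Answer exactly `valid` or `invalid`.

invalid

Key "07" = 30 37 is 2 bytes ≤ B = 4; zero-pad to 4 bytes: K' = 30 37 00 00.
K' ⊕ ipad = 06 01 36 36; K' ⊕ opad = 6c 6b 5c 5c.
Inner hash: even-index sum = 347 mod 256 = 91; odd-index sum = 153 mod 256 = 153 → 5b 99.
Outer hash (recomputed tag): even-index sum = 291 mod 256 = 35; odd-index sum = 352 mod 256 = 96 → 23 60.
Recomputed tag = 2360; claimed = 23b2 → mismatch.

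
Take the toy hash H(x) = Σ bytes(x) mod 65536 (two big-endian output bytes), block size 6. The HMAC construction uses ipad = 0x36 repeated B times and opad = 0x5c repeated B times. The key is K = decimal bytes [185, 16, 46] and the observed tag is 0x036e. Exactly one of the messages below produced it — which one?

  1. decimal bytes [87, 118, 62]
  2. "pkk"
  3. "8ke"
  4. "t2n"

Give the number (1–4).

2

Key decimal bytes [185, 16, 46] = b9 10 2e is 3 bytes ≤ B = 6; zero-pad to 6 bytes: K' = b9 10 2e 00 00 00.
K' ⊕ ipad = 8f 26 18 36 36 36; K' ⊕ opad = e5 4c 72 5c 5c 5c.
m1: inner = H(8f 26 18 36 36 36 57 76 3e) = 02 7a; tag = H(e5 4c 72 5c 5c 5c 02 7a) = 0333
m2: inner = H(8f 26 18 36 36 36 70 6b 6b) = 02 b5; tag = H(e5 4c 72 5c 5c 5c 02 b5) = 036e ← matches
m3: inner = H(8f 26 18 36 36 36 38 6b 65) = 02 77; tag = H(e5 4c 72 5c 5c 5c 02 77) = 0330
m4: inner = H(8f 26 18 36 36 36 74 32 6e) = 02 83; tag = H(e5 4c 72 5c 5c 5c 02 83) = 033c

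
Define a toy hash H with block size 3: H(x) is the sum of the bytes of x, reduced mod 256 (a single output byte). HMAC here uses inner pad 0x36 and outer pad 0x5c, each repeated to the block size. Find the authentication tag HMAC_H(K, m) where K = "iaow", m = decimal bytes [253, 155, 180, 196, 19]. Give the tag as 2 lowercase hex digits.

Key "iaow" = 69 61 6f 77 is 4 bytes > B = 3, so hash it first: H(key) = b0, then zero-pad to 3 bytes: K' = b0 00 00.
K' ⊕ ipad = 86 36 36.  K' ⊕ opad = ec 5c 5c.
Inner input = (K'⊕ipad) ∥ m = 86 36 36 ∥ fd 9b b4 c4 13.
Inner hash: sum = 134+54+54+253+155+180+196+19 = 1045; mod 256 = 21 → 15.
Outer input = (K'⊕opad) ∥ inner = ec 5c 5c ∥ 15.
Outer hash (tag): sum = 236+92+92+21 = 441; mod 256 = 185 → b9.

b9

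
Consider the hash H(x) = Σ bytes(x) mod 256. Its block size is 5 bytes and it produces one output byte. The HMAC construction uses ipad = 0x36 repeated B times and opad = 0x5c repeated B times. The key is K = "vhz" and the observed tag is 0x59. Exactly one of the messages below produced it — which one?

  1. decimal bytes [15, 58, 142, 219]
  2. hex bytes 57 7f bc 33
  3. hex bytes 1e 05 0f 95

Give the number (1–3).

3

Key "vhz" = 76 68 7a is 3 bytes ≤ B = 5; zero-pad to 5 bytes: K' = 76 68 7a 00 00.
K' ⊕ ipad = 40 5e 4c 36 36; K' ⊕ opad = 2a 34 26 5c 5c.
m1: inner = H(40 5e 4c 36 36 0f 3a 8e db) = 08; tag = H(2a 34 26 5c 5c 08) = 44
m2: inner = H(40 5e 4c 36 36 57 7f bc 33) = 1b; tag = H(2a 34 26 5c 5c 1b) = 57
m3: inner = H(40 5e 4c 36 36 1e 05 0f 95) = 1d; tag = H(2a 34 26 5c 5c 1d) = 59 ← matches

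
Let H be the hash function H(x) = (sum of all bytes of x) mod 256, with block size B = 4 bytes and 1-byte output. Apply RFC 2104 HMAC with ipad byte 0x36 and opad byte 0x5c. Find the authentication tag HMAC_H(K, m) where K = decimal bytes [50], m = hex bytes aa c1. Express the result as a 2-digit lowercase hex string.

93

Key decimal bytes [50] = 32 is 1 byte ≤ B = 4; zero-pad to 4 bytes: K' = 32 00 00 00.
K' ⊕ ipad = 04 36 36 36.  K' ⊕ opad = 6e 5c 5c 5c.
Inner input = (K'⊕ipad) ∥ m = 04 36 36 36 ∥ aa c1.
Inner hash: sum = 4+54+54+54+170+193 = 529; mod 256 = 17 → 11.
Outer input = (K'⊕opad) ∥ inner = 6e 5c 5c 5c ∥ 11.
Outer hash (tag): sum = 110+92+92+92+17 = 403; mod 256 = 147 → 93.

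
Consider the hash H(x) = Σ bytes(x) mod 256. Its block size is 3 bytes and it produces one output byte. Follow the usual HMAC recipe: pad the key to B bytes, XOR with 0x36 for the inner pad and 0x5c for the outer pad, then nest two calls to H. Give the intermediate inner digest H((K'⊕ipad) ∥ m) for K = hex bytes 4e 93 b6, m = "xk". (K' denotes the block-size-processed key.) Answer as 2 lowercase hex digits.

80

Key hex bytes 4e 93 b6 is exactly B = 3 bytes: K' = 4e 93 b6.
K' ⊕ ipad = 78 a5 80.
Inner input = 78 a5 80 ∥ 78 6b.
Inner hash: sum = 120+165+128+120+107 = 640; mod 256 = 128 → 80.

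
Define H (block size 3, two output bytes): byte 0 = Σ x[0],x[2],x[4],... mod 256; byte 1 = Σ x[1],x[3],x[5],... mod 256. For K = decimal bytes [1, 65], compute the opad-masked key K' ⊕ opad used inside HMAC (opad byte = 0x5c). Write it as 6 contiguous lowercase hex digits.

Key decimal bytes [1, 65] = 01 41 is 2 bytes ≤ B = 3; zero-pad to 3 bytes: K' = 01 41 00.
XOR each byte with 0x5c: 01⊕5c=5d, 41⊕5c=1d, 00⊕5c=5c.

5d1d5c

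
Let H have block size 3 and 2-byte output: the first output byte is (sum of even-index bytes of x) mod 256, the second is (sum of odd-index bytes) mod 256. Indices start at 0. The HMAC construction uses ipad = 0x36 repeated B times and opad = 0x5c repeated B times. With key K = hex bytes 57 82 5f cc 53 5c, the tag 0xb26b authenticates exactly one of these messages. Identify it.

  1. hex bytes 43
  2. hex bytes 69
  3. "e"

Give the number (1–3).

3

Key hex bytes 57 82 5f cc 53 5c is 6 bytes > B = 3, so hash it first: H(key) = 09 aa, then zero-pad to 3 bytes: K' = 09 aa 00.
K' ⊕ ipad = 3f 9c 36; K' ⊕ opad = 55 f6 5c.
m1: inner = H(3f 9c 36 43) = 75 df; tag = H(55 f6 5c 75 df) = 906b
m2: inner = H(3f 9c 36 69) = 75 05; tag = H(55 f6 5c 75 05) = b66b
m3: inner = H(3f 9c 36 65) = 75 01; tag = H(55 f6 5c 75 01) = b26b ← matches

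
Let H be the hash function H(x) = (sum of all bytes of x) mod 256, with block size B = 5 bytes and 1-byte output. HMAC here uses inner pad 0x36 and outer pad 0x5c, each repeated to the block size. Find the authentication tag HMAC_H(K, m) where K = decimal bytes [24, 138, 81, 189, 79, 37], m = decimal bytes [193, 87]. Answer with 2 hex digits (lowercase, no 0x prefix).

Key decimal bytes [24, 138, 81, 189, 79, 37] = 18 8a 51 bd 4f 25 is 6 bytes > B = 5, so hash it first: H(key) = 24, then zero-pad to 5 bytes: K' = 24 00 00 00 00.
K' ⊕ ipad = 12 36 36 36 36.  K' ⊕ opad = 78 5c 5c 5c 5c.
Inner input = (K'⊕ipad) ∥ m = 12 36 36 36 36 ∥ c1 57.
Inner hash: sum = 18+54+54+54+54+193+87 = 514; mod 256 = 2 → 02.
Outer input = (K'⊕opad) ∥ inner = 78 5c 5c 5c 5c ∥ 02.
Outer hash (tag): sum = 120+92+92+92+92+2 = 490; mod 256 = 234 → ea.

ea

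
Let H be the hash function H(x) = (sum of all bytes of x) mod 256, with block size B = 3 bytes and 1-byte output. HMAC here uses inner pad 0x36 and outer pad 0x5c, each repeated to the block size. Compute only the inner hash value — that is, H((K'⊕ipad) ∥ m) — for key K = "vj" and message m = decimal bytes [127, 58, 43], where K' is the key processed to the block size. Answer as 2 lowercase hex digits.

Key "vj" = 76 6a is 2 bytes ≤ B = 3; zero-pad to 3 bytes: K' = 76 6a 00.
K' ⊕ ipad = 40 5c 36.
Inner input = 40 5c 36 ∥ 7f 3a 2b.
Inner hash: sum = 64+92+54+127+58+43 = 438; mod 256 = 182 → b6.

b6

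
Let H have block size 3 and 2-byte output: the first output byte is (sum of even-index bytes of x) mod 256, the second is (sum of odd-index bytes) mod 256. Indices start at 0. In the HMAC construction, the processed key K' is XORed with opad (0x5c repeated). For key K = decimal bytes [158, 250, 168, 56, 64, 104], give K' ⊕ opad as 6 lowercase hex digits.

dac65c

Key decimal bytes [158, 250, 168, 56, 64, 104] = 9e fa a8 38 40 68 is 6 bytes > B = 3, so hash it first: H(key) = 86 9a, then zero-pad to 3 bytes: K' = 86 9a 00.
XOR each byte with 0x5c: 86⊕5c=da, 9a⊕5c=c6, 00⊕5c=5c.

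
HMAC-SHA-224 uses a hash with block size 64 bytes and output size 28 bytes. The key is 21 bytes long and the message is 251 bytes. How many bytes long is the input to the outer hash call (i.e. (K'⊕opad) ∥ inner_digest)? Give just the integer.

92

Key is 21 ≤ 64 bytes, zero-padded: |K'| = 64.
Outer input = (K'⊕opad) ∥ H(inner) → 64 + 28 = 92 bytes.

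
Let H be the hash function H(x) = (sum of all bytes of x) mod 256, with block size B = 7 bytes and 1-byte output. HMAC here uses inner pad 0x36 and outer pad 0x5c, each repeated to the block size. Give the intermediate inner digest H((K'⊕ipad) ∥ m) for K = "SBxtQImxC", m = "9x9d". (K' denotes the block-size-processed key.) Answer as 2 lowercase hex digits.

Key "SBxtQImxC" = 53 42 78 74 51 49 6d 78 43 is 9 bytes > B = 7, so hash it first: H(key) = 43, then zero-pad to 7 bytes: K' = 43 00 00 00 00 00 00.
K' ⊕ ipad = 75 36 36 36 36 36 36.
Inner input = 75 36 36 36 36 36 36 ∥ 39 78 39 64.
Inner hash: sum = 117+54+54+54+54+54+54+57+120+57+100 = 775; mod 256 = 7 → 07.

07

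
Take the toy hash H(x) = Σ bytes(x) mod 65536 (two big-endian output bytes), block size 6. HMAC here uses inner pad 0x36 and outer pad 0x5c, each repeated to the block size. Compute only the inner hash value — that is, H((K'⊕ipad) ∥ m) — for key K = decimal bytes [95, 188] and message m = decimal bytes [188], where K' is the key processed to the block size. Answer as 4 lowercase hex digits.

0287

Key decimal bytes [95, 188] = 5f bc is 2 bytes ≤ B = 6; zero-pad to 6 bytes: K' = 5f bc 00 00 00 00.
K' ⊕ ipad = 69 8a 36 36 36 36.
Inner input = 69 8a 36 36 36 36 ∥ bc.
Inner hash: sum = 105+138+54+54+54+54+188 = 647 → 02 87.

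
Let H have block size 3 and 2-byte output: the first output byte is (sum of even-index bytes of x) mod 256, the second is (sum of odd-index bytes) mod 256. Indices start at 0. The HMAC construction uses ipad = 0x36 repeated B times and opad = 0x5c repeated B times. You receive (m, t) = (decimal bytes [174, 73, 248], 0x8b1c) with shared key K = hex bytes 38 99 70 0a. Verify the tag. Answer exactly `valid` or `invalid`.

valid

Key hex bytes 38 99 70 0a is 4 bytes > B = 3, so hash it first: H(key) = a8 a3, then zero-pad to 3 bytes: K' = a8 a3 00.
K' ⊕ ipad = 9e 95 36; K' ⊕ opad = f4 ff 5c.
Inner hash: even-index sum = 285 mod 256 = 29; odd-index sum = 571 mod 256 = 59 → 1d 3b.
Outer hash (recomputed tag): even-index sum = 395 mod 256 = 139; odd-index sum = 284 mod 256 = 28 → 8b 1c.
Recomputed tag = 8b1c; claimed = 8b1c → match.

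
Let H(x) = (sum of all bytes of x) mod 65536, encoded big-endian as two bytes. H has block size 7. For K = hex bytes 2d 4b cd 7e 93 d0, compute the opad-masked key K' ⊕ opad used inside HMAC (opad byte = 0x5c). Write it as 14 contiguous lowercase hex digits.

Key hex bytes 2d 4b cd 7e 93 d0 is 6 bytes ≤ B = 7; zero-pad to 7 bytes: K' = 2d 4b cd 7e 93 d0 00.
XOR each byte with 0x5c: 2d⊕5c=71, 4b⊕5c=17, cd⊕5c=91, 7e⊕5c=22, 93⊕5c=cf, d0⊕5c=8c, 00⊕5c=5c.

71179122cf8c5c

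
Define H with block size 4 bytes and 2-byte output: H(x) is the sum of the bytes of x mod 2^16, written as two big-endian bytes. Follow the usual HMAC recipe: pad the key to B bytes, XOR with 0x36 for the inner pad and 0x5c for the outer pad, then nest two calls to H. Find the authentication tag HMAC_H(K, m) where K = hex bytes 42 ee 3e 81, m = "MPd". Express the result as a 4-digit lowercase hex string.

021e

Key hex bytes 42 ee 3e 81 is exactly B = 4 bytes: K' = 42 ee 3e 81.
K' ⊕ ipad = 74 d8 08 b7.  K' ⊕ opad = 1e b2 62 dd.
Inner input = (K'⊕ipad) ∥ m = 74 d8 08 b7 ∥ 4d 50 64.
Inner hash: sum = 116+216+8+183+77+80+100 = 780 → 03 0c.
Outer input = (K'⊕opad) ∥ inner = 1e b2 62 dd ∥ 03 0c.
Outer hash (tag): sum = 30+178+98+221+3+12 = 542 → 02 1e.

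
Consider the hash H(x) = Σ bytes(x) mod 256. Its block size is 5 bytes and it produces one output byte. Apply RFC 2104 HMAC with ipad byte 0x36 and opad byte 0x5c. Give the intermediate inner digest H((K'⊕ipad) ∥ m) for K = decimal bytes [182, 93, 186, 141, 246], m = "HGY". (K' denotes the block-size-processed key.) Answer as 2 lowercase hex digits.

Key decimal bytes [182, 93, 186, 141, 246] = b6 5d ba 8d f6 is exactly B = 5 bytes: K' = b6 5d ba 8d f6.
K' ⊕ ipad = 80 6b 8c bb c0.
Inner input = 80 6b 8c bb c0 ∥ 48 47 59.
Inner hash: sum = 128+107+140+187+192+72+71+89 = 986; mod 256 = 218 → da.

da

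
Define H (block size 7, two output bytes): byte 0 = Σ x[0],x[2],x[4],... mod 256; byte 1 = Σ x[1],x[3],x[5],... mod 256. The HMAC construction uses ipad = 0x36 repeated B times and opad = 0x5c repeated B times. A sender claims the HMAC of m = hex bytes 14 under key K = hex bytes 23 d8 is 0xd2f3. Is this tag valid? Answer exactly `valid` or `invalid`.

Key hex bytes 23 d8 is 2 bytes ≤ B = 7; zero-pad to 7 bytes: K' = 23 d8 00 00 00 00 00.
K' ⊕ ipad = 15 ee 36 36 36 36 36; K' ⊕ opad = 7f 84 5c 5c 5c 5c 5c.
Inner hash: even-index sum = 183 mod 256 = 183; odd-index sum = 366 mod 256 = 110 → b7 6e.
Outer hash (recomputed tag): even-index sum = 513 mod 256 = 1; odd-index sum = 499 mod 256 = 243 → 01 f3.
Recomputed tag = 01f3; claimed = d2f3 → mismatch.

invalid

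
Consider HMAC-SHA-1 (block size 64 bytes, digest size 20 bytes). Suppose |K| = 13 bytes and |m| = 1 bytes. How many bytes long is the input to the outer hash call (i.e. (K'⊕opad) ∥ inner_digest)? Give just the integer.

84

Key is 13 ≤ 64 bytes, zero-padded: |K'| = 64.
Outer input = (K'⊕opad) ∥ H(inner) → 64 + 20 = 84 bytes.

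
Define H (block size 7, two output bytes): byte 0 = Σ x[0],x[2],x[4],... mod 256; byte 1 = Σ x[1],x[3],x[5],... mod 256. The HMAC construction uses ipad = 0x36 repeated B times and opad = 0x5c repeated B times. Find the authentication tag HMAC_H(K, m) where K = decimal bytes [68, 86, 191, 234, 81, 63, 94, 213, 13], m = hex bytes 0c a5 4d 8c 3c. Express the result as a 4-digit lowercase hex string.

5a1c

Key decimal bytes [68, 86, 191, 234, 81, 63, 94, 213, 13] = 44 56 bf ea 51 3f 5e d5 0d is 9 bytes > B = 7, so hash it first: H(key) = bf 54, then zero-pad to 7 bytes: K' = bf 54 00 00 00 00 00.
K' ⊕ ipad = 89 62 36 36 36 36 36.  K' ⊕ opad = e3 08 5c 5c 5c 5c 5c.
Inner input = (K'⊕ipad) ∥ m = 89 62 36 36 36 36 36 ∥ 0c a5 4d 8c 3c.
Inner hash: even-index sum = 604 mod 256 = 92; odd-index sum = 355 mod 256 = 99 → 5c 63.
Outer input = (K'⊕opad) ∥ inner = e3 08 5c 5c 5c 5c 5c ∥ 5c 63.
Outer hash (tag): even-index sum = 602 mod 256 = 90; odd-index sum = 284 mod 256 = 28 → 5a 1c.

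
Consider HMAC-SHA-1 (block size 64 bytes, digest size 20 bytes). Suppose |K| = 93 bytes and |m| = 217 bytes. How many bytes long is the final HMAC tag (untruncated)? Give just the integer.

The tag is one SHA-1 digest: 20 bytes.

20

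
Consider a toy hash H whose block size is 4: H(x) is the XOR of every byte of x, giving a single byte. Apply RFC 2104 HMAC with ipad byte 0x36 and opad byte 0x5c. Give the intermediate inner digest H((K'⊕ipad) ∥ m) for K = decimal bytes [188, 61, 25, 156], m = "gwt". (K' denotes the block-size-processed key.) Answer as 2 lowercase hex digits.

60

Key decimal bytes [188, 61, 25, 156] = bc 3d 19 9c is exactly B = 4 bytes: K' = bc 3d 19 9c.
K' ⊕ ipad = 8a 0b 2f aa.
Inner input = 8a 0b 2f aa ∥ 67 77 74.
Inner hash: XOR 8a⊕0b⊕2f⊕aa⊕67⊕77⊕74 = 60.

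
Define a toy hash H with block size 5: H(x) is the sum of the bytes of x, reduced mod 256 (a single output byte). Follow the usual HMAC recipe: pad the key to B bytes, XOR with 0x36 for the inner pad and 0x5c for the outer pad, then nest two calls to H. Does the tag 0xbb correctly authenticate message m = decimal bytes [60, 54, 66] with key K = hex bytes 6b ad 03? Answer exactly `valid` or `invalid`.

invalid

Key hex bytes 6b ad 03 is 3 bytes ≤ B = 5; zero-pad to 5 bytes: K' = 6b ad 03 00 00.
K' ⊕ ipad = 5d 9b 35 36 36; K' ⊕ opad = 37 f1 5f 5c 5c.
Inner hash: sum = 93+155+53+54+54+60+54+66 = 589; mod 256 = 77 → 4d.
Outer hash (recomputed tag): sum = 55+241+95+92+92+77 = 652; mod 256 = 140 → 8c.
Recomputed tag = 8c; claimed = bb → mismatch.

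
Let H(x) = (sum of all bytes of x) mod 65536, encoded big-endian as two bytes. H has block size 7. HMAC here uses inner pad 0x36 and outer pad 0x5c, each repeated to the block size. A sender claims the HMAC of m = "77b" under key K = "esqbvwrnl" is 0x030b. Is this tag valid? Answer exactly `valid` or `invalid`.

invalid

Key "esqbvwrnl" = 65 73 71 62 76 77 72 6e 6c is 9 bytes > B = 7, so hash it first: H(key) = 03 e4, then zero-pad to 7 bytes: K' = 03 e4 00 00 00 00 00.
K' ⊕ ipad = 35 d2 36 36 36 36 36; K' ⊕ opad = 5f b8 5c 5c 5c 5c 5c.
Inner hash: sum = 53+210+54+54+54+54+54+55+55+98 = 741 → 02 e5.
Outer hash (recomputed tag): sum = 95+184+92+92+92+92+92+2+229 = 970 → 03 ca.
Recomputed tag = 03ca; claimed = 030b → mismatch.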